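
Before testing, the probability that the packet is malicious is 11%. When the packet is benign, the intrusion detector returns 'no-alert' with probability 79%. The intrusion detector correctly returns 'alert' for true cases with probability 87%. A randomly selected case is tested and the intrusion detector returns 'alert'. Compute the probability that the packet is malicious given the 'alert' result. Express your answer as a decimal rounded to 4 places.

P(H | E) ≈ 0.3386

Write H for 'the packet is malicious'. Prior odds H:¬H = 0.11/0.89 = 0.12360. For the 'alert' outcome, the likelihood ratio is 0.87/0.21 = 4.1429.
Posterior odds = 0.12360 × 4.1429 = 0.51204, so P(H|E) = 0.51204/(1+0.51204) = 0.3386.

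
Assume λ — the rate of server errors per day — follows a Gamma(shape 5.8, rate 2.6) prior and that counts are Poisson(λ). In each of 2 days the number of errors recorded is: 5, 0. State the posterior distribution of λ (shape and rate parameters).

Posterior: Gamma(shape=10.8, rate=4.6)

The Poisson likelihood adds the total count to the shape and the number of exposure periods to the rate. Here ∑xᵢ = 5 and n = 2, so shape 5.8→10.8 and rate 2.6→4.6.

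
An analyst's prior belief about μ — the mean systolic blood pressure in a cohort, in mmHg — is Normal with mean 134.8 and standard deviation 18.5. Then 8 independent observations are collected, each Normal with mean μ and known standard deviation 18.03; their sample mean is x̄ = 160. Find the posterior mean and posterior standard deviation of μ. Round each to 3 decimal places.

Posterior mean ≈ 157.326; posterior SD ≈ 6.027

Prior precision 1/τ₀² = 1/18.5² = 0.00292184; data precision n/σ² = 8/18.03² = 0.0246093.
Posterior precision = 0.00292184 + 0.0246093 = 0.0275311, giving posterior SD = 1/√0.0275311 = 6.027.
Posterior mean = (0.00292184·134.8 + 0.0246093·160) / 0.0275311 = 157.326.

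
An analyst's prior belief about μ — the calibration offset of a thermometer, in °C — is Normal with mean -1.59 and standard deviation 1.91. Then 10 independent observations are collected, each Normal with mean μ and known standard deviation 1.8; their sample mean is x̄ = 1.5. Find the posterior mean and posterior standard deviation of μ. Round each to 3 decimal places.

Posterior mean ≈ 1.248; posterior SD ≈ 0.546

Prior precision 1/τ₀² = 1/1.91² = 0.274115; data precision n/σ² = 10/1.8² = 3.08642.
Posterior precision = 0.274115 + 3.08642 = 3.36054, giving posterior SD = 1/√3.36054 = 0.546.
Posterior mean = (0.274115·-1.59 + 3.08642·1.5) / 3.36054 = 1.248.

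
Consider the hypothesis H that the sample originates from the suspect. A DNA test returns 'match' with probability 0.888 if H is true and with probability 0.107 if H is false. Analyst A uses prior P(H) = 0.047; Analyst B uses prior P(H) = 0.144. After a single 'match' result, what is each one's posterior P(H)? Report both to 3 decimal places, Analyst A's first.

P('+'|H) = 0.888, P('+'|¬H) = 0.107.
Analyst A: numerator 0.888·0.047 = 0.041736; evidence = 0.041736+0.107·0.953 = 0.14371; posterior = 0.290.
Analyst B: numerator 0.888·0.144 = 0.12787; evidence = 0.12787+0.107·0.856 = 0.21946; posterior = 0.583.

Analyst A: 0.290; Analyst B: 0.583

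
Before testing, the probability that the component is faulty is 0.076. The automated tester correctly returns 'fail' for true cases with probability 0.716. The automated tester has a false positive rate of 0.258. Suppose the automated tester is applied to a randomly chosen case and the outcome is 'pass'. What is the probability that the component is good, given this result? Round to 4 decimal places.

Write H for 'the component is faulty'. Prior odds H:¬H = 0.076/0.924 = 0.082251. For the 'pass' outcome, the likelihood ratio is 0.284/0.742 = 0.38275.
Posterior odds = 0.082251 × 0.38275 = 0.031482, so P(H|E) = 0.031482/(1+0.031482) = 0.0305. Then P(¬H|E) = 1 − 0.0305 = 0.9695.

P(¬H | E) ≈ 0.9695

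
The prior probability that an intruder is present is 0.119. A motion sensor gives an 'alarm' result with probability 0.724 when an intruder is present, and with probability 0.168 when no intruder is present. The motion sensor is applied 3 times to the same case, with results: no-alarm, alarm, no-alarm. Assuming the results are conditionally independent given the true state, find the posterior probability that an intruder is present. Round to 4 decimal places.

Posterior P(H) ≈ 0.0602

Let H be the event that an intruder is present; start with P(H) = 0.119. P('alarm'|H) = 0.724, P('alarm'|¬H) = 0.168.
Update on result 1 ('no-alarm'): P(H) ← 0.276·0.1190 / (0.276·0.1190 + 0.832·0.8810) = 0.032844/0.76584 = 0.0429.
Update on result 2 ('alarm'): P(H) ← 0.724·0.0429 / (0.724·0.0429 + 0.168·0.9571) = 0.031050/0.19184 = 0.1618.
Update on result 3 ('no-alarm'): P(H) ← 0.276·0.1618 / (0.276·0.1618 + 0.832·0.8382) = 0.044670/0.74201 = 0.0602.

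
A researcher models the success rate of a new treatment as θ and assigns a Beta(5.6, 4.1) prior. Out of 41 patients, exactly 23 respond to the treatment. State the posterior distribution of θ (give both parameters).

Posterior: Beta(28.6, 22.1)

Observing 23 successes and 18 failures updates Beta(5.6, 4.1) by adding the success and failure counts to the two shape parameters: α = 5.6+23 = 28.6, β = 4.1+18 = 22.1.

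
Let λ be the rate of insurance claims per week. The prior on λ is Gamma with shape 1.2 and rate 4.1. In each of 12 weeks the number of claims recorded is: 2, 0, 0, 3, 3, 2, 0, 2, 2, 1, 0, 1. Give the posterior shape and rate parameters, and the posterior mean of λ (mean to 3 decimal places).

Posterior: Gamma(shape=17.2, rate=16.1); mean ≈ 1.068

The Poisson likelihood adds the total count to the shape and the number of exposure periods to the rate. Here ∑xᵢ = 16 and n = 12, so shape 1.2→17.2 and rate 4.1→16.1.
E[λ | data] = 17.2/16.1 = 1.068.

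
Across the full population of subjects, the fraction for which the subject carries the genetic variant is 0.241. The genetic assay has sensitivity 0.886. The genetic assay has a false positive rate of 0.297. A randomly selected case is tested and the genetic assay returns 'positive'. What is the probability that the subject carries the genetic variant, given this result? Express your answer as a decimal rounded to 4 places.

Write H for 'the subject carries the genetic variant'. Prior odds H:¬H = 0.241/0.759 = 0.31752. For the 'positive' outcome, the likelihood ratio is 0.886/0.297 = 2.9832.
Posterior odds = 0.31752 × 2.9832 = 0.94722, so P(H|E) = 0.94722/(1+0.94722) = 0.4864.

P(H | E) ≈ 0.4864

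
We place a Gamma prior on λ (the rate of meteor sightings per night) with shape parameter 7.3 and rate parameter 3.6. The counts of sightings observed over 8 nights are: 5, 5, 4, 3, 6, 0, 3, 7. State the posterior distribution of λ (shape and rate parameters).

Total count ∑xᵢ = 33 over n = 8 nights.
Gamma is conjugate to the Poisson likelihood: posterior is Gamma(shape = 7.3+33 = 40.3, rate = 3.6+8 = 11.6).

Posterior: Gamma(shape=40.3, rate=11.6)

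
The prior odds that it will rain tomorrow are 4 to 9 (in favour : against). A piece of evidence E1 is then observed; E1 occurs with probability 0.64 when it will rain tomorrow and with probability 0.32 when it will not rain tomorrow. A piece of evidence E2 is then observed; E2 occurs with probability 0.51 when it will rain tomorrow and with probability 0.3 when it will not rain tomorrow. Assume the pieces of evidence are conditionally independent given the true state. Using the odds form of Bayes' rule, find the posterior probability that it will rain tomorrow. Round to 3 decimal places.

Prior odds = 4/9 = 0.44444.
Likelihood ratio for E1 = 0.64/0.32 = 2.0000.
Likelihood ratio for E2 = 0.51/0.3 = 1.7000.
Posterior odds = prior odds × LR₁ × LR₂ = 1.5111.
Posterior probability = odds/(1+odds) = 1.5111/2.5111 = 0.602.

Posterior probability ≈ 0.602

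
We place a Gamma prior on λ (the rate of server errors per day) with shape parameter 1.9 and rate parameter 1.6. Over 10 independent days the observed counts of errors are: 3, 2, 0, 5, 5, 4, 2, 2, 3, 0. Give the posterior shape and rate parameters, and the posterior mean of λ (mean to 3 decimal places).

The Poisson likelihood adds the total count to the shape and the number of exposure periods to the rate. Here ∑xᵢ = 26 and n = 10, so shape 1.9→27.9 and rate 1.6→11.6.
E[λ | data] = 27.9/11.6 = 2.405.

Posterior: Gamma(shape=27.9, rate=11.6); mean ≈ 2.405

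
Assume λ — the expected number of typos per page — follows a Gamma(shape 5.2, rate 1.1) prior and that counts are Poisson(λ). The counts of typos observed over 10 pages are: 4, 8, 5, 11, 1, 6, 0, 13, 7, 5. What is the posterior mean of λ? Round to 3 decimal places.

Posterior mean ≈ 5.874

The Poisson likelihood adds the total count to the shape and the number of exposure periods to the rate. Here ∑xᵢ = 60 and n = 10, so shape 5.2→65.2 and rate 1.1→11.1.
Posterior mean = shape/rate = 65.2/11.1 = 5.874.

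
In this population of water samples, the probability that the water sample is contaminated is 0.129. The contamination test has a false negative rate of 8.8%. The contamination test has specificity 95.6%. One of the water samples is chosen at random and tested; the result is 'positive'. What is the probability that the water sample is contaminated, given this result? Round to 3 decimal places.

Let H be the event that the water sample is contaminated. P(H) = 0.129, so P(¬H) = 0.871. With E the 'positive' result, P(E|H) = 0.912 and P(E|¬H) = 0.044.
P(E) = 0.912·0.129 + 0.044·0.871 = 0.11765 + 0.038324 = 0.15597.
By Bayes' theorem, P(H|E) = 0.11765 / 0.15597 = 0.754.

P(H | E) ≈ 0.754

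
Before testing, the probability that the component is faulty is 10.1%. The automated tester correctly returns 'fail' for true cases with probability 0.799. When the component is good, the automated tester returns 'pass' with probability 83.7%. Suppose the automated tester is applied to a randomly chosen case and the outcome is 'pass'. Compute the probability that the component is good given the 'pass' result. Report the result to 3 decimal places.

Let H be the event that the component is faulty. P(H) = 0.101, so P(¬H) = 0.899. With E the 'pass' result, P(E|H) = 0.201 and P(E|¬H) = 0.837.
P(E) = 0.201·0.101 + 0.837·0.899 = 0.020301 + 0.75246 = 0.77276.
By Bayes' theorem, P(H|E) = 0.020301 / 0.77276 = 0.026. Hence P(¬H|E) = 1 − 0.026 = 0.974.

P(¬H | E) ≈ 0.974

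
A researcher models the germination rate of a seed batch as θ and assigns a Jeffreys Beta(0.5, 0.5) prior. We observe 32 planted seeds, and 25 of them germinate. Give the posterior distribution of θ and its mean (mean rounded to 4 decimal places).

The binomial likelihood is conjugate to the Beta prior: with 25 successes and 7 failures, the posterior is Beta(0.5+25, 0.5+7) = Beta(25.5, 7.5).
Posterior mean = α/(α+β) = 25.5/33 = 0.7727.

Posterior: Beta(25.5, 7.5); mean ≈ 0.7727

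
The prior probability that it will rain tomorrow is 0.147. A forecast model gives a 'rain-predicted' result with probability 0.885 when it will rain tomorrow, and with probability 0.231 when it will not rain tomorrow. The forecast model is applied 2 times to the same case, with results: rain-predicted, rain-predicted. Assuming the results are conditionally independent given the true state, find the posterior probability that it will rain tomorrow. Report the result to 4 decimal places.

Posterior P(H) ≈ 0.7167

Let H be the event that it will rain tomorrow; start with P(H) = 0.147. P('rain-predicted'|H) = 0.885, P('rain-predicted'|¬H) = 0.231.
Update on result 1 ('rain-predicted'): P(H) ← 0.885·0.1470 / (0.885·0.1470 + 0.231·0.8530) = 0.13009/0.32714 = 0.3977.
Update on result 2 ('rain-predicted'): P(H) ← 0.885·0.3977 / (0.885·0.3977 + 0.231·0.6023) = 0.35194/0.49108 = 0.7167.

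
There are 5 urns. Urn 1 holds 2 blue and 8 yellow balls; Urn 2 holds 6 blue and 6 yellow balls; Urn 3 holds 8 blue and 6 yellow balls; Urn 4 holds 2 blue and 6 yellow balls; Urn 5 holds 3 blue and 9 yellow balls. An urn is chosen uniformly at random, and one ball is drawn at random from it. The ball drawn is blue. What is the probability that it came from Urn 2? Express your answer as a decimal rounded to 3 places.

Tabulate prior·likelihood by source: [1] prior 0.2, lik 0.2, product 0.04000; [2] prior 0.2, lik 0.5, product 0.1000; [3] prior 0.2, lik 0.5714, product 0.1143; [4] prior 0.2, lik 0.25, product 0.05000; [5] prior 0.2, lik 0.25, product 0.05000.
Normalizing constant = 0.35429; the posterior for Urn 2 is its product over the sum, 0.1000/0.35429 = 0.282.

Posterior probability ≈ 0.282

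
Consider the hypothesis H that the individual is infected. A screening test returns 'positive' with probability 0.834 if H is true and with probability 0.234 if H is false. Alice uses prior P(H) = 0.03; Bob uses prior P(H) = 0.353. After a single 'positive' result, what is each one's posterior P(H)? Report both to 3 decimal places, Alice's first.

The likelihood ratio for a 'positive' result is 0.834/0.234 = 3.5641.
Alice: prior odds 0.03/0.97 = 0.030928; posterior odds 0.11023; posterior probability 0.099.
Bob: prior odds 0.353/0.647 = 0.54560; posterior odds 1.9446; posterior probability 0.660.

Alice: 0.099; Bob: 0.660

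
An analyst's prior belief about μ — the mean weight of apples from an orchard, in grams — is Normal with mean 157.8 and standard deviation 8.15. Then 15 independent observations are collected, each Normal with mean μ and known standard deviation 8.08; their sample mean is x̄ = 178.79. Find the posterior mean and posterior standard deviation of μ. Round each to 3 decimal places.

Posterior mean ≈ 177.499; posterior SD ≈ 2.021

With known σ, the Normal prior is conjugate. Weight on the data is w = (n/σ²)/(n/σ² + 1/τ₀²) = 0.229757/(0.229757+0.0150551) = 0.93850.
Posterior mean = w·x̄ + (1−w)·μ₀ = 0.93850·178.79 + 0.061497·157.8 = 177.499. Posterior variance = 1/(0.229757+0.0150551) = 4.08477, so SD = 2.021.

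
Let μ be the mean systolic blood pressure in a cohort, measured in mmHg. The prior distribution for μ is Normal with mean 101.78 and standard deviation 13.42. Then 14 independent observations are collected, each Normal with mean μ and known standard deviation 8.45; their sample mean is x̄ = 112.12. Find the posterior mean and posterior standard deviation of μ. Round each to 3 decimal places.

With known σ, the Normal prior is conjugate. Weight on the data is w = (n/σ²)/(n/σ² + 1/τ₀²) = 0.196072/(0.196072+0.00555258) = 0.97246.
Posterior mean = w·x̄ + (1−w)·μ₀ = 0.97246·112.12 + 0.027539·101.78 = 111.835. Posterior variance = 1/(0.196072+0.00555258) = 4.95972, so SD = 2.227.

Posterior mean ≈ 111.835; posterior SD ≈ 2.227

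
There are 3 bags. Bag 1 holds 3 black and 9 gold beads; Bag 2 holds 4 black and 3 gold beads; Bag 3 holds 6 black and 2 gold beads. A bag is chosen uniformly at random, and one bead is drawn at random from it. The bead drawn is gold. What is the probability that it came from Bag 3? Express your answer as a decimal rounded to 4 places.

Posterior probability ≈ 0.1750

P(gold|Bag 1) = 0.75; P(gold|Bag 2) = 0.4286; P(gold|Bag 3) = 0.25.
Prior × likelihood for each source: 0.333333·0.75=0.2500, 0.333333·0.4286=0.1429, 0.333333·0.25=0.08333. Summing gives P(gold) = 0.47619.
P(Bag 3 | gold) = 0.08333 / 0.47619 = 0.1750.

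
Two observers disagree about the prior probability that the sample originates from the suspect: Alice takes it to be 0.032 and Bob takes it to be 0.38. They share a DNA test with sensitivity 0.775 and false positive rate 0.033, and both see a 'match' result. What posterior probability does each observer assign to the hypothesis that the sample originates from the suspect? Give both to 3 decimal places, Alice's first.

Alice: 0.437; Bob: 0.935

The likelihood ratio for a 'match' result is 0.775/0.033 = 23.485.
Alice: prior odds 0.032/0.968 = 0.033058; posterior odds 0.77636; posterior probability 0.437.
Bob: prior odds 0.38/0.62 = 0.61290; posterior odds 14.394; posterior probability 0.935.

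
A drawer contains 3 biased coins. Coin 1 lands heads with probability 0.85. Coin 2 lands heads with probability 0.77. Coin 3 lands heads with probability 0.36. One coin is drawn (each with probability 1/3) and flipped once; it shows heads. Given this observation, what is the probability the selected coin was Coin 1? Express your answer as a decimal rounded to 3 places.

P(heads|C1) = 0.85; P(heads|C2) = 0.77; P(heads|C3) = 0.36.
Prior × likelihood for each source: 0.333333·0.85=0.2833, 0.333333·0.77=0.2567, 0.333333·0.36=0.1200. Summing gives P(heads) = 0.66000.
P(Coin 1 | heads) = 0.2833 / 0.66000 = 0.429.

Posterior probability ≈ 0.429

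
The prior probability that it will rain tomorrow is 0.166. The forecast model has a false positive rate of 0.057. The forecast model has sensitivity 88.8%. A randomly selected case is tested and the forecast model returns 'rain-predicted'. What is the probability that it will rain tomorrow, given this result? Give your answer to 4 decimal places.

P(H | E) ≈ 0.7561

Write H for 'it will rain tomorrow'. Prior odds H:¬H = 0.166/0.834 = 0.19904. For the 'rain-predicted' outcome, the likelihood ratio is 0.888/0.057 = 15.579.
Posterior odds = 0.19904 × 15.579 = 3.1008, so P(H|E) = 3.1008/(1+3.1008) = 0.7561.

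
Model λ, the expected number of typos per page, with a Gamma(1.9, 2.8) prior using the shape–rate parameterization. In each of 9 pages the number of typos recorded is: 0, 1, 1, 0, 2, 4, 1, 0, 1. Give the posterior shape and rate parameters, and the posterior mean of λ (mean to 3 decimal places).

Total count ∑xᵢ = 10 over n = 9 pages.
Gamma is conjugate to the Poisson likelihood: posterior is Gamma(shape = 1.9+10 = 11.9, rate = 2.8+9 = 11.8).
E[λ | data] = 11.9/11.8 = 1.008.

Posterior: Gamma(shape=11.9, rate=11.8); mean ≈ 1.008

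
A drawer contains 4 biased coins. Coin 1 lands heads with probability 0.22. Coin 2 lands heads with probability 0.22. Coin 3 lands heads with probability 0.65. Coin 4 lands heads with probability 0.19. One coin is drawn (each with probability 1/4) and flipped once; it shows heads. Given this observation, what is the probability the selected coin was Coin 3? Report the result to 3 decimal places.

Tabulate prior·likelihood by source: [1] prior 0.25, lik 0.22, product 0.05500; [2] prior 0.25, lik 0.22, product 0.05500; [3] prior 0.25, lik 0.65, product 0.1625; [4] prior 0.25, lik 0.19, product 0.04750.
Normalizing constant = 0.32000; the posterior for Coin 3 is its product over the sum, 0.1625/0.32000 = 0.508.

Posterior probability ≈ 0.508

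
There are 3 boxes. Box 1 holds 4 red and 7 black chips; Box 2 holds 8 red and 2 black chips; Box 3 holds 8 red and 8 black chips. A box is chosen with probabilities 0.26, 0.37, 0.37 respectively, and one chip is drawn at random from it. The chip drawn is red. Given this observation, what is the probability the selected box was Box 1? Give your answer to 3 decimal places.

Posterior probability ≈ 0.164

Tabulate prior·likelihood by source: [1] prior 0.26, lik 0.3636, product 0.09455; [2] prior 0.37, lik 0.8, product 0.2960; [3] prior 0.37, lik 0.5, product 0.1850.
Normalizing constant = 0.57555; the posterior for Box 1 is its product over the sum, 0.09455/0.57555 = 0.164.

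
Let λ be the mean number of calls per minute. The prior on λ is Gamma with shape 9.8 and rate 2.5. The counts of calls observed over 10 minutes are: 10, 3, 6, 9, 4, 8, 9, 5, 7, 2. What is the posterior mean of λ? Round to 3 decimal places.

Posterior mean ≈ 5.824

The Poisson likelihood adds the total count to the shape and the number of exposure periods to the rate. Here ∑xᵢ = 63 and n = 10, so shape 9.8→72.8 and rate 2.5→12.5.
E[λ | data] = 72.8/12.5 = 5.824.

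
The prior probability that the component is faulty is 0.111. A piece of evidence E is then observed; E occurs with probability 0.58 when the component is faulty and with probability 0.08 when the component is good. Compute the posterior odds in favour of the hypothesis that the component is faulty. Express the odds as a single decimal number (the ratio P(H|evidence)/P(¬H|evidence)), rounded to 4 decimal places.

Prior odds = 0.111/(1−0.111) = 0.12486. In log-odds, ln(0.12486) = -2.0806.
Add log likelihood ratio: ln(7.2500) = 1.9810.
Posterior log-odds = -0.099566, so posterior odds = exp(-0.099566) = 0.90523.

Posterior odds ≈ 0.9052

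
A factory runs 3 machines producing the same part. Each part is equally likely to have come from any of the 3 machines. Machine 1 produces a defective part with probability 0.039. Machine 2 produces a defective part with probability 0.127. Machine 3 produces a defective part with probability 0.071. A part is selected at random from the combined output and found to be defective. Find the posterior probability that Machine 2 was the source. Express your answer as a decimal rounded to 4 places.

Posterior probability ≈ 0.5359

P(defective|M1) = 0.039; P(defective|M2) = 0.127; P(defective|M3) = 0.071.
Prior × likelihood for each source: 0.333333·0.039=0.01300, 0.333333·0.127=0.04233, 0.333333·0.071=0.02367. Summing gives P(defective) = 0.079000.
P(Machine 2 | defective) = 0.04233 / 0.079000 = 0.5359.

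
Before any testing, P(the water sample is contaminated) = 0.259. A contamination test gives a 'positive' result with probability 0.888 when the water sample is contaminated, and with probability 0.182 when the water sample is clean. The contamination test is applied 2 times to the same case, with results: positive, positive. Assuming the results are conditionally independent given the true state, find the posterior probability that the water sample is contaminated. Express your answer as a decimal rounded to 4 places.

Posterior P(H) ≈ 0.8927

With H the event that the water sample is contaminated, the joint likelihood of the observed sequence is P(data|H) = 0.888·0.888 = 0.78854 and P(data|¬H) = 0.182·0.182 = 0.033124.
Bayes: P(H|data) = 0.259·0.78854 / (0.259·0.78854 + 0.741·0.033124) = 0.20423/0.22878 = 0.8927.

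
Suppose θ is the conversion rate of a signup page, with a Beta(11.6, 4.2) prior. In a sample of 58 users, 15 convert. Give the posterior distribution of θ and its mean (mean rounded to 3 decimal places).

Posterior: Beta(26.6, 47.2); mean ≈ 0.360

The binomial likelihood is conjugate to the Beta prior: with 15 successes and 43 failures, the posterior is Beta(11.6+15, 4.2+43) = Beta(26.6, 47.2).
Posterior mean = α/(α+β) = 26.6/73.8 = 0.360.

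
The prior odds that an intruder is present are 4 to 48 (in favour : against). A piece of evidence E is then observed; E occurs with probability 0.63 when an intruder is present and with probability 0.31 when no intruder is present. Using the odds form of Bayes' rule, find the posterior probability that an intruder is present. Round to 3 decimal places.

Posterior probability ≈ 0.145

Prior odds = 4/48 = 0.083333.
Likelihood ratio for E = 0.63/0.31 = 2.0323.
Posterior odds = prior odds × LR = 0.16935.
Posterior probability = odds/(1+odds) = 0.16935/1.1694 = 0.145.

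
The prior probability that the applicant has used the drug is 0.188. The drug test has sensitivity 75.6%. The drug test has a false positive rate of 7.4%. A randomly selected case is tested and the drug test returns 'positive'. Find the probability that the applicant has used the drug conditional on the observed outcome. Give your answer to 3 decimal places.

Write H for 'the applicant has used the drug'. Prior odds H:¬H = 0.188/0.812 = 0.23153. For the 'positive' outcome, the likelihood ratio is 0.756/0.074 = 10.216.
Posterior odds = 0.23153 × 10.216 = 2.3653, so P(H|E) = 2.3653/(1+2.3653) = 0.703.

P(H | E) ≈ 0.703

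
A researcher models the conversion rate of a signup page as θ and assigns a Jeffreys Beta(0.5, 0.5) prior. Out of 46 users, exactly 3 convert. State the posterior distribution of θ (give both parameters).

Observing 3 successes and 43 failures updates Beta(0.5, 0.5) by adding the success and failure counts to the two shape parameters: α = 0.5+3 = 3.5, β = 0.5+43 = 43.5.

Posterior: Beta(3.5, 43.5)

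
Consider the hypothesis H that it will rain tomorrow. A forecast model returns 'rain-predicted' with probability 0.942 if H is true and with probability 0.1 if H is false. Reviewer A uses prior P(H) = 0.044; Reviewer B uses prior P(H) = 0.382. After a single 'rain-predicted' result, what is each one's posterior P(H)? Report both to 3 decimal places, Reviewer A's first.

Reviewer A: 0.302; Reviewer B: 0.853

P('+'|H) = 0.942, P('+'|¬H) = 0.1.
Reviewer A: numerator 0.942·0.044 = 0.041448; evidence = 0.041448+0.1·0.956 = 0.13705; posterior = 0.302.
Reviewer B: numerator 0.942·0.382 = 0.35984; evidence = 0.35984+0.1·0.618 = 0.42164; posterior = 0.853.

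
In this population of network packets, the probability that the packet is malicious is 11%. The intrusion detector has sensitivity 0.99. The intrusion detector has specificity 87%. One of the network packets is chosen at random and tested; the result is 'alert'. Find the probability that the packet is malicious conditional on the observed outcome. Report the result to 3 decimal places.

P(H | E) ≈ 0.485

Write H for 'the packet is malicious'. Prior odds H:¬H = 0.11/0.89 = 0.12360. For the 'alert' outcome, the likelihood ratio is 0.99/0.13 = 7.6154.
Posterior odds = 0.12360 × 7.6154 = 0.94123, so P(H|E) = 0.94123/(1+0.94123) = 0.485.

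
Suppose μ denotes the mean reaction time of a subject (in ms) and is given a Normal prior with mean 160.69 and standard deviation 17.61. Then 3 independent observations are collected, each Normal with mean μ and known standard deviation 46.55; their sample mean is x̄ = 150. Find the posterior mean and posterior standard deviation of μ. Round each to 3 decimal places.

Prior precision 1/τ₀² = 1/17.61² = 0.00322464; data precision n/σ² = 3/46.55² = 0.00138446.
Posterior precision = 0.00322464 + 0.00138446 = 0.00460911, giving posterior SD = 1/√0.00460911 = 14.730.
Posterior mean = (0.00322464·160.69 + 0.00138446·150) / 0.00460911 = 157.479.

Posterior mean ≈ 157.479; posterior SD ≈ 14.730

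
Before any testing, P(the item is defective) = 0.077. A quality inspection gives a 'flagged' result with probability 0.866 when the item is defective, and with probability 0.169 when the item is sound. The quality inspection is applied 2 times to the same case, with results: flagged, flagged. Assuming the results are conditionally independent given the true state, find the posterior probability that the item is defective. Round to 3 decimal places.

Posterior P(H) ≈ 0.687

With H the event that the item is defective, the joint likelihood of the observed sequence is P(data|H) = 0.866·0.866 = 0.74996 and P(data|¬H) = 0.169·0.169 = 0.028561.
Bayes: P(H|data) = 0.077·0.74996 / (0.077·0.74996 + 0.923·0.028561) = 0.057747/0.084108 = 0.6866.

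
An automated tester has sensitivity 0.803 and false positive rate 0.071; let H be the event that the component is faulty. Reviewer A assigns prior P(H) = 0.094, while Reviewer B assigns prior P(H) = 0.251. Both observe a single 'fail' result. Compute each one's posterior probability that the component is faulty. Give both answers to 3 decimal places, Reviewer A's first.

P('+'|H) = 0.803, P('+'|¬H) = 0.071.
Reviewer A: numerator 0.803·0.094 = 0.075482; evidence = 0.075482+0.071·0.906 = 0.13981; posterior = 0.540.
Reviewer B: numerator 0.803·0.251 = 0.20155; evidence = 0.20155+0.071·0.749 = 0.25473; posterior = 0.791.

Reviewer A: 0.540; Reviewer B: 0.791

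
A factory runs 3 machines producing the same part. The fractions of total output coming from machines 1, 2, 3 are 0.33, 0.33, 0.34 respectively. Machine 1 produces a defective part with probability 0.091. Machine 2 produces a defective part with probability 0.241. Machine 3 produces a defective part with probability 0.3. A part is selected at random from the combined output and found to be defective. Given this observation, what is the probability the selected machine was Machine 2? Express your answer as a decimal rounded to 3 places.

Posterior probability ≈ 0.376

Tabulate prior·likelihood by source: [1] prior 0.33, lik 0.091, product 0.03003; [2] prior 0.33, lik 0.241, product 0.07953; [3] prior 0.34, lik 0.3, product 0.1020.
Normalizing constant = 0.21156; the posterior for Machine 2 is its product over the sum, 0.07953/0.21156 = 0.376.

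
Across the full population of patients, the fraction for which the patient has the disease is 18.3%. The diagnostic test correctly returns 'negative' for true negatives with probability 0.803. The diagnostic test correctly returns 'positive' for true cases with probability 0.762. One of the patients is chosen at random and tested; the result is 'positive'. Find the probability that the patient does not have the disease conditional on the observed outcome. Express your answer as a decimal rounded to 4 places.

Let H be the event that the patient has the disease. P(H) = 0.183, so P(¬H) = 0.817. With E the 'positive' result, P(E|H) = 0.762 and P(E|¬H) = 0.197.
P(E) = 0.762·0.183 + 0.197·0.817 = 0.13945 + 0.16095 = 0.30039.
By Bayes' theorem, P(H|E) = 0.13945 / 0.30039 = 0.4642. Hence P(¬H|E) = 1 − 0.4642 = 0.5358.

P(¬H | E) ≈ 0.5358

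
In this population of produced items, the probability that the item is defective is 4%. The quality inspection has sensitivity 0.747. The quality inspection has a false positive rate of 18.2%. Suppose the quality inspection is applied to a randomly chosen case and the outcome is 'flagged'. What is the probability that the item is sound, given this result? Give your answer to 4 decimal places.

Let H be the event that the item is defective. P(H) = 0.04, so P(¬H) = 0.96. With E the 'flagged' result, P(E|H) = 0.747 and P(E|¬H) = 0.182.
P(E) = 0.747·0.04 + 0.182·0.96 = 0.029880 + 0.17472 = 0.20460.
By Bayes' theorem, P(H|E) = 0.029880 / 0.20460 = 0.1460. Hence P(¬H|E) = 1 − 0.1460 = 0.8540.

P(¬H | E) ≈ 0.8540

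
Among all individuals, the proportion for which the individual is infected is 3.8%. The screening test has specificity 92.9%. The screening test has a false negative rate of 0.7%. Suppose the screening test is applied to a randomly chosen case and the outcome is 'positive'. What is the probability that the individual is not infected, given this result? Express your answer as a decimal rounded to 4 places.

Write H for 'the individual is infected'. Prior odds H:¬H = 0.038/0.962 = 0.039501. For the 'positive' outcome, the likelihood ratio is 0.993/0.071 = 13.986.
Posterior odds = 0.039501 × 13.986 = 0.55246, so P(H|E) = 0.55246/(1+0.55246) = 0.3559. Then P(¬H|E) = 1 − 0.3559 = 0.6441.

P(¬H | E) ≈ 0.6441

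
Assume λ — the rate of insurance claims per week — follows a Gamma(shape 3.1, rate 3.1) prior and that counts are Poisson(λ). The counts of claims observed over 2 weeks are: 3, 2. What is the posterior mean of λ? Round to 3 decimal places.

The Poisson likelihood adds the total count to the shape and the number of exposure periods to the rate. Here ∑xᵢ = 5 and n = 2, so shape 3.1→8.1 and rate 3.1→5.1.
Posterior mean = shape/rate = 8.1/5.1 = 1.588.

Posterior mean ≈ 1.588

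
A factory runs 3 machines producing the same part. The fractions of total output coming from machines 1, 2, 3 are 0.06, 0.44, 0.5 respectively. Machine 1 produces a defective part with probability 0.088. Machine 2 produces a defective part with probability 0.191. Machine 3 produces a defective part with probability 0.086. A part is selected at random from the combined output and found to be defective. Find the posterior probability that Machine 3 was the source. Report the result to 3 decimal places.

P(defective|M1) = 0.088; P(defective|M2) = 0.191; P(defective|M3) = 0.086.
Prior × likelihood for each source: 0.06·0.088=0.005280, 0.44·0.191=0.08404, 0.5·0.086=0.04300. Summing gives P(defective) = 0.13232.
P(Machine 3 | defective) = 0.04300 / 0.13232 = 0.325.

Posterior probability ≈ 0.325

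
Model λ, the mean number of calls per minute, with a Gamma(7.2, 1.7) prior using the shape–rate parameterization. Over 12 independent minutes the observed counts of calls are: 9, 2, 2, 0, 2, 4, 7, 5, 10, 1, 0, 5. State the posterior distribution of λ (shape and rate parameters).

Posterior: Gamma(shape=54.2, rate=13.7)

Total count ∑xᵢ = 47 over n = 12 minutes.
Gamma is conjugate to the Poisson likelihood: posterior is Gamma(shape = 7.2+47 = 54.2, rate = 1.7+12 = 13.7).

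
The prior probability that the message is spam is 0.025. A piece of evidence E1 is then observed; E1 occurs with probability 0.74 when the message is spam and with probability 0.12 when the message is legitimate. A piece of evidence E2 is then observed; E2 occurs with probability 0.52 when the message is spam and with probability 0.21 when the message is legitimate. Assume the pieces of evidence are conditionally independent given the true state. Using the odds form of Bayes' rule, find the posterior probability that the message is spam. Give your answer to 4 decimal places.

Posterior probability ≈ 0.2814

Prior odds = 0.025/(1−0.025) = 0.025641.
Likelihood ratio for E1 = 0.74/0.12 = 6.1667.
Likelihood ratio for E2 = 0.52/0.21 = 2.4762.
Posterior odds = prior odds × LR₁ × LR₂ = 0.39153.
Posterior probability = odds/(1+odds) = 0.39153/1.3915 = 0.2814.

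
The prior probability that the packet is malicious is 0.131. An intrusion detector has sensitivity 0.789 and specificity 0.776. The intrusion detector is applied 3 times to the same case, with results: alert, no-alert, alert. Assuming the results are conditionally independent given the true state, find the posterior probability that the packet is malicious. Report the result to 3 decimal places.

Posterior P(H) ≈ 0.337

Let H be the event that the packet is malicious; start with P(H) = 0.131. P('alert'|H) = 0.789, P('alert'|¬H) = 0.224.
Update on result 1 ('alert'): P(H) ← 0.789·0.1310 / (0.789·0.1310 + 0.224·0.8690) = 0.10336/0.29802 = 0.3468.
Update on result 2 ('no-alert'): P(H) ← 0.211·0.3468 / (0.211·0.3468 + 0.776·0.6532) = 0.073180/0.58004 = 0.1262.
Update on result 3 ('alert'): P(H) ← 0.789·0.1262 / (0.789·0.1262 + 0.224·0.8738) = 0.099543/0.29528 = 0.3371.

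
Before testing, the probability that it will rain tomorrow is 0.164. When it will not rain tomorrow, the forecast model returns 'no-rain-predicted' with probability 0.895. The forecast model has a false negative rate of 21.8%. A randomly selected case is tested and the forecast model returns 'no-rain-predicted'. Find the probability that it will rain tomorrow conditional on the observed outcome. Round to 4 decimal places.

P(H | E) ≈ 0.0456

Write H for 'it will rain tomorrow'. Prior odds H:¬H = 0.164/0.836 = 0.19617. For the 'no-rain-predicted' outcome, the likelihood ratio is 0.218/0.895 = 0.24358.
Posterior odds = 0.19617 × 0.24358 = 0.047783, so P(H|E) = 0.047783/(1+0.047783) = 0.0456.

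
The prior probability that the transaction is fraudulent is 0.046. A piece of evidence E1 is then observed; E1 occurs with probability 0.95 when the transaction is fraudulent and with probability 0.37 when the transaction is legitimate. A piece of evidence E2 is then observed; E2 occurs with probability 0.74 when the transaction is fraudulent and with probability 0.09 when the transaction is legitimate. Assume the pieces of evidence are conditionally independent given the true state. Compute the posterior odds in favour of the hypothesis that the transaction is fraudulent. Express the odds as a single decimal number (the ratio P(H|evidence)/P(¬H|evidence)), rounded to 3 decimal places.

Posterior odds ≈ 1.018

Prior odds = 0.046/(1−0.046) = 0.048218.
Likelihood ratio for E1 = 0.95/0.37 = 2.5676.
Likelihood ratio for E2 = 0.74/0.09 = 8.2222.
Posterior odds = prior odds × LR₁ × LR₂ = 1.0179.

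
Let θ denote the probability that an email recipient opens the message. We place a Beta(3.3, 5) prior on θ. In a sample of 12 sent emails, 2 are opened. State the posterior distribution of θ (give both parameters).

Posterior: Beta(5.3, 15)

Observing 2 successes and 10 failures updates Beta(3.3, 5) by adding the success and failure counts to the two shape parameters: α = 3.3+2 = 5.3, β = 5+10 = 15.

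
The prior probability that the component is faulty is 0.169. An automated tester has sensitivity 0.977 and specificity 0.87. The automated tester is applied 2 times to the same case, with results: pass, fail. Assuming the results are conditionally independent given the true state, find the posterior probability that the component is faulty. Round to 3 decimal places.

Posterior P(H) ≈ 0.039

With H the event that the component is faulty, the joint likelihood of the observed sequence is P(data|H) = 0.023·0.977 = 0.022471 and P(data|¬H) = 0.87·0.13 = 0.11310.
Bayes: P(H|data) = 0.169·0.022471 / (0.169·0.022471 + 0.831·0.11310) = 0.0037976/0.097784 = 0.0388.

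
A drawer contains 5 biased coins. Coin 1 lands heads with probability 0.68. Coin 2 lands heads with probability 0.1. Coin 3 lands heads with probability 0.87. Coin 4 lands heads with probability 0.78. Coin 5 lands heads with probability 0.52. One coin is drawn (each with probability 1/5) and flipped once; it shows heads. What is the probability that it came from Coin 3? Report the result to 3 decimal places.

P(heads|C1) = 0.68; P(heads|C2) = 0.1; P(heads|C3) = 0.87; P(heads|C4) = 0.78; P(heads|C5) = 0.52.
Prior × likelihood for each source: 0.2·0.68=0.1360, 0.2·0.1=0.02000, 0.2·0.87=0.1740, 0.2·0.78=0.1560, 0.2·0.52=0.1040. Summing gives P(heads) = 0.59000.
P(Coin 3 | heads) = 0.1740 / 0.59000 = 0.295.

Posterior probability ≈ 0.295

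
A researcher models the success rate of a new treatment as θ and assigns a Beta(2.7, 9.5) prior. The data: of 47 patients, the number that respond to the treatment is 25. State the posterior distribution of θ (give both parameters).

Observing 25 successes and 22 failures updates Beta(2.7, 9.5) by adding the success and failure counts to the two shape parameters: α = 2.7+25 = 27.7, β = 9.5+22 = 31.5.

Posterior: Beta(27.7, 31.5)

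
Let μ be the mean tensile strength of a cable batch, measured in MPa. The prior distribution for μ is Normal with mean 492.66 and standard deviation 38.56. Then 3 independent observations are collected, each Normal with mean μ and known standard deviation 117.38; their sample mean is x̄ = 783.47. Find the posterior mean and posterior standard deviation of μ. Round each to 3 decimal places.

Posterior mean ≈ 563.783; posterior SD ≈ 33.515

Prior precision 1/τ₀² = 1/38.56² = 0.00067255; data precision n/σ² = 3/117.38² = 0.00021774.
Posterior precision = 0.00067255 + 0.00021774 = 0.00089029, giving posterior SD = 1/√0.00089029 = 33.515.
Posterior mean = (0.00067255·492.66 + 0.00021774·783.47) / 0.00089029 = 563.783.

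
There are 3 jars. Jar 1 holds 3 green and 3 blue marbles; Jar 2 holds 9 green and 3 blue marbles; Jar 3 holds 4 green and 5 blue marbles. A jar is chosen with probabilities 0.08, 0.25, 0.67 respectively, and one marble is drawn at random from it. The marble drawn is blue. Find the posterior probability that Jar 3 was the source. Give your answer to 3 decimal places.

Tabulate prior·likelihood by source: [1] prior 0.08, lik 0.5, product 0.04000; [2] prior 0.25, lik 0.25, product 0.06250; [3] prior 0.67, lik 0.5556, product 0.3722.
Normalizing constant = 0.47472; the posterior for Jar 3 is its product over the sum, 0.3722/0.47472 = 0.784.

Posterior probability ≈ 0.784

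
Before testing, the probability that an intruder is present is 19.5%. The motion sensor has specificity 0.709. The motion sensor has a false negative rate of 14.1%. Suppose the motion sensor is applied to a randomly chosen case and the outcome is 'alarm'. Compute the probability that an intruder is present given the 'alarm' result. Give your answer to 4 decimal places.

P(H | E) ≈ 0.4169

Let H be the event that an intruder is present. P(H) = 0.195, so P(¬H) = 0.805. With E the 'alarm' result, P(E|H) = 0.859 and P(E|¬H) = 0.291.
P(E) = 0.859·0.195 + 0.291·0.805 = 0.16751 + 0.23425 = 0.40176.
By Bayes' theorem, P(H|E) = 0.16751 / 0.40176 = 0.4169.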